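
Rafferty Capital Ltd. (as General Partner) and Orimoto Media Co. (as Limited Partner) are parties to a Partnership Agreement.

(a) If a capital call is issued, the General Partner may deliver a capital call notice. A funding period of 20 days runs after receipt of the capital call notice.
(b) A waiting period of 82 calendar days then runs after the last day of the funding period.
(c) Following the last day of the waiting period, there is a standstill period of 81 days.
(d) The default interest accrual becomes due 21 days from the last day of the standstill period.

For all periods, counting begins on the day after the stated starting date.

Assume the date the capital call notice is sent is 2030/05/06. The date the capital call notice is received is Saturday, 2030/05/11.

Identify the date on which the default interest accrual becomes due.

2030/12/01

The last day of the funding period: 20 calendar days after 2030/05/11 is 2030/05/31.
The last day of the waiting period: 2030/05/31 + 82 days = 2030/08/21.
The last day of the standstill period: 81 calendar days after 2030/08/21 is 2030/11/10.
Adding 21 calendar days to 2030/11/10 gives 2030/12/01, which is the date on which the default interest accrual becomes due.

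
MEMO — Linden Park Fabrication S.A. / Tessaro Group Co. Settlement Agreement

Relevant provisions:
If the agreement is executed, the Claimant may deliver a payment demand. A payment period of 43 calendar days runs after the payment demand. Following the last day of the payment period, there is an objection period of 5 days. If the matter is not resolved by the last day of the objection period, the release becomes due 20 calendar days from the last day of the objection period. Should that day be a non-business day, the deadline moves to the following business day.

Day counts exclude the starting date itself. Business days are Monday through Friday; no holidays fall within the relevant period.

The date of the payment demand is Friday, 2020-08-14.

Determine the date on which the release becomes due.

Adding 43 calendar days to 2020-08-14 gives 2020-09-26, which is the last day of the payment period.
Adding 5 calendar days to 2020-09-26 gives 2020-10-01, which is the last day of the objection period.
Adding 20 calendar days to 2020-10-01 gives 2020-10-21, which is the date on which the release becomes due. 2020-10-21 is a Wednesday, so no roll-forward applies.

2020-10-21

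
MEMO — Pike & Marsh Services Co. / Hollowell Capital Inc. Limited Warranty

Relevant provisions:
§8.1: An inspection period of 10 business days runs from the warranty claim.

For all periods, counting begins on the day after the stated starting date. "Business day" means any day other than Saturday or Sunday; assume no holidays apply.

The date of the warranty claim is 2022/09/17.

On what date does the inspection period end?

2022/09/30

The last day of the inspection period: counting 10 business days from Saturday, 2022/09/17 (Sep 19, Sep 20, Sep 21, Sep 22, Sep 23, Sep 26, Sep 27, Sep 28, Sep 29, Sep 30, skipping weekends) reaches Friday, 2022/09/30.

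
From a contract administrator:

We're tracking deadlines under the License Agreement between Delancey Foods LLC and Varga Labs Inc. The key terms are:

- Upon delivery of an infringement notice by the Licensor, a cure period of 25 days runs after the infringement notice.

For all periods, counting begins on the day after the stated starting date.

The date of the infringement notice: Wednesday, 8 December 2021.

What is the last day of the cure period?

The last day of the cure period: 8 December 2021 + 25 days = 2 January 2022.

2 January 2022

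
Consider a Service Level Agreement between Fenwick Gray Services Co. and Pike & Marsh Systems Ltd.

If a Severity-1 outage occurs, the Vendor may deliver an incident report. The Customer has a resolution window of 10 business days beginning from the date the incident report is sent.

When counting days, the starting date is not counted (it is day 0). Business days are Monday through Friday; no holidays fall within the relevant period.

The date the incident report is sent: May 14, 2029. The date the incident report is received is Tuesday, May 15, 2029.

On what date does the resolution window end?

From Monday, May 14, 2029, 10 business days (May 15, May 16, May 17, May 18, May 21, May 22, May 23, May 24, May 25, May 28, skipping weekends) brings us to Monday, May 28, 2029, which is the last day of the resolution window.

May 28, 2029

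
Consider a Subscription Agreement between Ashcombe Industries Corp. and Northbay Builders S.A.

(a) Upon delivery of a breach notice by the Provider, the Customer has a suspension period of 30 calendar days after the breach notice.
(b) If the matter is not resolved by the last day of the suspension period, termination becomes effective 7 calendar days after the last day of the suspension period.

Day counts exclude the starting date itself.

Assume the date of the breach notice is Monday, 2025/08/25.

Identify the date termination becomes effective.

The last day of the suspension period: 30 calendar days after 2025/08/25 is 2025/09/24.
The date termination becomes effective: 7 calendar days after 2025/09/24 is 2025/10/01.

2025/10/01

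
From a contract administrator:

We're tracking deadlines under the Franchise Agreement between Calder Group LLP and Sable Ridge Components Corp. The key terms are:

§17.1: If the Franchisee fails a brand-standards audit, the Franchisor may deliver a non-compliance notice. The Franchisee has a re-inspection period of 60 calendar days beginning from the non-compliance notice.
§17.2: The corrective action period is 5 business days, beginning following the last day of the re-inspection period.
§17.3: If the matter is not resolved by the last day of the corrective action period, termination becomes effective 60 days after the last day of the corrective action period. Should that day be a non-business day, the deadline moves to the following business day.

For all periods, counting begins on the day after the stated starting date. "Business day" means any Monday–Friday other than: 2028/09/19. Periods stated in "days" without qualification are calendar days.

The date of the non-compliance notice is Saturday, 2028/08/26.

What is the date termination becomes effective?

The last day of the re-inspection period: 60 calendar days after 2028/08/26 is 2028/10/25.
The last day of the corrective action period: 5 business days after Wednesday, 2028/10/25, skipping weekends — Oct 26, Oct 27, Oct 30, Oct 31, Nov 1 — lands on Wednesday, 2028/11/01.
The date termination becomes effective: 60 calendar days after 2028/11/01 is 2028/12/31. That falls on a Sunday, so it rolls to the next business day, Monday, 2029/01/01.

2029/01/01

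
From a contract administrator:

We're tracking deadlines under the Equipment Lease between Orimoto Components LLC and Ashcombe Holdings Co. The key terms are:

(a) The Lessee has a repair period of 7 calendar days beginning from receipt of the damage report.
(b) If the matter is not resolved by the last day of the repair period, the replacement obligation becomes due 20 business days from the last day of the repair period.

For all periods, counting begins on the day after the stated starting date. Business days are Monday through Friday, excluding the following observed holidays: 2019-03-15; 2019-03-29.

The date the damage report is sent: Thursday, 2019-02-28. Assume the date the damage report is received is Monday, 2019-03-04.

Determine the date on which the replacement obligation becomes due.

2019-04-10

The last day of the repair period: 7 calendar days after 2019-03-04 is 2019-03-11.
The date on which the replacement obligation becomes due: 20 business days after Monday, 2019-03-11, skipping weekends and the listed holidays on Mar 15, Mar 29 — Mar 12, Mar 13, Mar 14, Mar 18, …, Apr 8, Apr 9, Apr 10 — lands on Wednesday, 2019-04-10.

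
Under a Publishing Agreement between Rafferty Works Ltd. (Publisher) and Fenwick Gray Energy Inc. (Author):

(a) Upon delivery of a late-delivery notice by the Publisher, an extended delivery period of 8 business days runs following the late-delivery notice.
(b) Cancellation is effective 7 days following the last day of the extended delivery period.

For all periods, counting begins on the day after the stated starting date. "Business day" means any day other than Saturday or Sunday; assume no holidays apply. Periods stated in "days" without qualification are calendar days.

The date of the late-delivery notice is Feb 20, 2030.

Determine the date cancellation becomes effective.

Mar 11, 2030

From Wednesday, Feb 20, 2030, 8 business days (Feb 21, Feb 22, Feb 25, Feb 26, Feb 27, Feb 28, Mar 1, Mar 4, skipping weekends) brings us to Monday, Mar 4, 2030, which is the last day of the extended delivery period.
Adding 7 calendar days to Mar 4, 2030 gives Mar 11, 2030, which is the date cancellation becomes effective.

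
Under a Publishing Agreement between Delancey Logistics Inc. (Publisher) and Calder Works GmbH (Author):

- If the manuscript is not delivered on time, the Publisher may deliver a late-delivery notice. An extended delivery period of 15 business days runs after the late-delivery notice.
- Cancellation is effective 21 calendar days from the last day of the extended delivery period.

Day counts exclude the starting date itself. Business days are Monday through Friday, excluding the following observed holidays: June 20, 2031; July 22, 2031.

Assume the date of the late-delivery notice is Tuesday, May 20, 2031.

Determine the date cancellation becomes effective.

The last day of the extended delivery period: 15 business days after Tuesday, May 20, 2031, skipping weekends — May 21, May 22, May 23, May 26, …, Jun 6, Jun 9, Jun 10 — lands on Tuesday, June 10, 2031.
The date cancellation becomes effective: 21 calendar days after June 10, 2031 is July 1, 2031.

July 1, 2031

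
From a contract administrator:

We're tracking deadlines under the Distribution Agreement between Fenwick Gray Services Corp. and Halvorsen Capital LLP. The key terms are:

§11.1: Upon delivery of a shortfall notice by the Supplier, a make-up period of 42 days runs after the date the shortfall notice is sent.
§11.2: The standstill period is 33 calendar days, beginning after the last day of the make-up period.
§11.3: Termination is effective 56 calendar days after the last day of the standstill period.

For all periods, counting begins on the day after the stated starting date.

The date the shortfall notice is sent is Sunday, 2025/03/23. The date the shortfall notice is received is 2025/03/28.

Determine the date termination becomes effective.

2025/08/01

Adding 42 calendar days to 2025/03/23 gives 2025/05/04, which is the last day of the make-up period.
Adding 33 calendar days to 2025/05/04 gives 2025/06/06, which is the last day of the standstill period.
The date termination becomes effective: 2025/06/06 + 56 days = 2025/08/01.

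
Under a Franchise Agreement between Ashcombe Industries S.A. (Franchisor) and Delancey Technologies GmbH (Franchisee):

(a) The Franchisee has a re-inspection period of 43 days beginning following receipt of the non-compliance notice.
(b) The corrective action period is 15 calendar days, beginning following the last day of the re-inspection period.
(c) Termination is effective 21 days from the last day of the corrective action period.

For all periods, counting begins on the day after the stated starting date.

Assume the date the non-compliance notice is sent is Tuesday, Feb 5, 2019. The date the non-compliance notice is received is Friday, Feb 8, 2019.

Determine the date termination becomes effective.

Adding 43 calendar days to Feb 8, 2019 gives Mar 23, 2019, which is the last day of the re-inspection period.
The last day of the corrective action period: Mar 23, 2019 + 15 days = Apr 7, 2019.
The date termination becomes effective: Apr 7, 2019 + 21 days = Apr 28, 2019.

Apr 28, 2019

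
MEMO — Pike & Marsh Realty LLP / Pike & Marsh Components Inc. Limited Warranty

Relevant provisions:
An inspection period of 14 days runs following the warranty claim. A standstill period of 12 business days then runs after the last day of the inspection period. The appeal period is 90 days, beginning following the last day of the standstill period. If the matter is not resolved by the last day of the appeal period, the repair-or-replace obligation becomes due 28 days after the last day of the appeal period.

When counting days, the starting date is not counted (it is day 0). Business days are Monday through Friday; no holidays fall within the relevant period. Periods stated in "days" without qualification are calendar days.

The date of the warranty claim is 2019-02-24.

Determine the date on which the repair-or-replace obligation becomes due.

2019-07-22

Adding 14 calendar days to 2019-02-24 gives 2019-03-10, which is the last day of the inspection period.
From Sunday, 2019-03-10, 12 business days (Mar 11, Mar 12, Mar 13, Mar 14, …, Mar 22, Mar 25, Mar 26, skipping weekends) brings us to Tuesday, 2019-03-26, which is the last day of the standstill period.
The last day of the appeal period: 2019-03-26 + 90 days = 2019-06-24.
Adding 28 calendar days to 2019-06-24 gives 2019-07-22, which is the date on which the repair-or-replace obligation becomes due.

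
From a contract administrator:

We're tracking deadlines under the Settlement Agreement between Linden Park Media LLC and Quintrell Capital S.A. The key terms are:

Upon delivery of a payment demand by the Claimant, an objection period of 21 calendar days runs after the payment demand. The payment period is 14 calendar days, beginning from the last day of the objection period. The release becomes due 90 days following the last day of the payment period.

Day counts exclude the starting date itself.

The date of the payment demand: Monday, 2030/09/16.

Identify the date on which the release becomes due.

The last day of the objection period: 2030/09/16 + 21 days = 2030/10/07.
The last day of the payment period: 14 calendar days after 2030/10/07 is 2030/10/21.
The date on which the release becomes due: 2030/10/21 + 90 days = 2031/01/19.

2031/01/19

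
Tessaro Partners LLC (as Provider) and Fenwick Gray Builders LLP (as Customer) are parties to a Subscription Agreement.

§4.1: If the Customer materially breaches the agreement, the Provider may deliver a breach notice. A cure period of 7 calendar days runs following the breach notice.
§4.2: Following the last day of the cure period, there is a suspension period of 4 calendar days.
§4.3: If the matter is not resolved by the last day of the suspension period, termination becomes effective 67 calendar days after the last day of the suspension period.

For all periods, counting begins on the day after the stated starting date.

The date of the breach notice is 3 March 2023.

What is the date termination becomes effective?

The last day of the cure period: 3 March 2023 + 7 days = 10 March 2023.
Adding 4 calendar days to 10 March 2023 gives 14 March 2023, which is the last day of the suspension period.
The date termination becomes effective: 67 calendar days after 14 March 2023 is 20 May 2023.

20 May 2023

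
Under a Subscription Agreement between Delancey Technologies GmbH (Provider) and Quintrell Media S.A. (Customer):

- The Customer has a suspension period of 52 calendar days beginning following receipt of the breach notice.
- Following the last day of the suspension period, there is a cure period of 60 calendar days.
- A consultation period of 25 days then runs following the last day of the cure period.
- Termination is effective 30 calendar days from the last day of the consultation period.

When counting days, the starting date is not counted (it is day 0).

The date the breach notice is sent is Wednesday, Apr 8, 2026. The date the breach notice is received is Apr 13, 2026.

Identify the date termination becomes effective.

The last day of the suspension period: 52 calendar days after Apr 13, 2026 is Jun 4, 2026.
Adding 60 calendar days to Jun 4, 2026 gives Aug 3, 2026, which is the last day of the cure period.
Adding 25 calendar days to Aug 3, 2026 gives Aug 28, 2026, which is the last day of the consultation period.
The date termination becomes effective: 30 calendar days after Aug 28, 2026 is Sep 27, 2026.

Sep 27, 2026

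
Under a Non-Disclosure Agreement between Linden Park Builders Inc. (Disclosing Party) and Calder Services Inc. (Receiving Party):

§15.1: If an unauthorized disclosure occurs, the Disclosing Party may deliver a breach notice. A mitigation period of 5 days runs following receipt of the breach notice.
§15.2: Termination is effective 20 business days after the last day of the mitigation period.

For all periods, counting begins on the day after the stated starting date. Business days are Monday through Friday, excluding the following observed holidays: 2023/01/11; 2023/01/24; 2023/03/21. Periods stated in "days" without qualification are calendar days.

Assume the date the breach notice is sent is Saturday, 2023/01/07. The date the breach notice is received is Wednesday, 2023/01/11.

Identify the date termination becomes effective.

2023/02/14

The last day of the mitigation period: 5 calendar days after 2023/01/11 is 2023/01/16.
The date termination becomes effective: 20 business days after Monday, 2023/01/16, skipping weekends and the listed holiday on Jan 24 — Jan 17, Jan 18, Jan 19, Jan 20, …, Feb 10, Feb 13, Feb 14 — lands on Tuesday, 2023/02/14.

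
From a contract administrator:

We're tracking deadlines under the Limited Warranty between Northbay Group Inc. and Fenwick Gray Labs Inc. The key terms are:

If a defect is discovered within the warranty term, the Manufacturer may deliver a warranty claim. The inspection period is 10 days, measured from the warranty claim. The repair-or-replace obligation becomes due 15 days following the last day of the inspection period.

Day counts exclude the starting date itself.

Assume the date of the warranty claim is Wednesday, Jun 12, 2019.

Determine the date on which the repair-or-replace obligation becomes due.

The last day of the inspection period: Jun 12, 2019 + 10 days = Jun 22, 2019.
The date on which the repair-or-replace obligation becomes due: 15 calendar days after Jun 22, 2019 is Jul 7, 2019.

Jul 7, 2019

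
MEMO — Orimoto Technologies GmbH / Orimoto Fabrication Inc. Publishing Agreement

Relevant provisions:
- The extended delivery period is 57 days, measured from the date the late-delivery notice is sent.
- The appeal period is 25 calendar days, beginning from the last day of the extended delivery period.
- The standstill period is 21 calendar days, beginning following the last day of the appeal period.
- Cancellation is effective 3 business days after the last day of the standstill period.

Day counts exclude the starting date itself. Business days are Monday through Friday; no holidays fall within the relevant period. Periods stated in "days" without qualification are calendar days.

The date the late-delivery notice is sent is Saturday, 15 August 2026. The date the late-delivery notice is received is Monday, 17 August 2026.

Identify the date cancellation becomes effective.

1 December 2026

The last day of the extended delivery period: 15 August 2026 + 57 days = 11 October 2026.
The last day of the appeal period: 25 calendar days after 11 October 2026 is 5 November 2026.
The last day of the standstill period: 21 calendar days after 5 November 2026 is 26 November 2026.
The date cancellation becomes effective: counting 3 business days from Thursday, 26 November 2026 (Nov 27, Nov 30, Dec 1, skipping weekends) reaches Tuesday, 1 December 2026.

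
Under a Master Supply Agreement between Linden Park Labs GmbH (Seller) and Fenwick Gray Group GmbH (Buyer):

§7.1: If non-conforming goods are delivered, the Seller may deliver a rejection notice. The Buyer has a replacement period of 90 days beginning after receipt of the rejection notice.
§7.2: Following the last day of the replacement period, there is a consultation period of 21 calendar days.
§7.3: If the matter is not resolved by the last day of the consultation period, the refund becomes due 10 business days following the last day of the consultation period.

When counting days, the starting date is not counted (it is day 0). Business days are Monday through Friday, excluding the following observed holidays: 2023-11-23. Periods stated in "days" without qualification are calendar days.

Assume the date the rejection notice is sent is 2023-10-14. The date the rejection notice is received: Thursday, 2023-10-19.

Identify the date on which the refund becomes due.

2024-02-21

The last day of the replacement period: 90 calendar days after 2023-10-19 is 2024-01-17.
The last day of the consultation period: 2024-01-17 + 21 days = 2024-02-07.
From Wednesday, 2024-02-07, 10 business days (Feb 8, Feb 9, Feb 12, Feb 13, Feb 14, Feb 15, Feb 16, Feb 19, Feb 20, Feb 21, skipping weekends) brings us to Wednesday, 2024-02-21, which is the date on which the refund becomes due.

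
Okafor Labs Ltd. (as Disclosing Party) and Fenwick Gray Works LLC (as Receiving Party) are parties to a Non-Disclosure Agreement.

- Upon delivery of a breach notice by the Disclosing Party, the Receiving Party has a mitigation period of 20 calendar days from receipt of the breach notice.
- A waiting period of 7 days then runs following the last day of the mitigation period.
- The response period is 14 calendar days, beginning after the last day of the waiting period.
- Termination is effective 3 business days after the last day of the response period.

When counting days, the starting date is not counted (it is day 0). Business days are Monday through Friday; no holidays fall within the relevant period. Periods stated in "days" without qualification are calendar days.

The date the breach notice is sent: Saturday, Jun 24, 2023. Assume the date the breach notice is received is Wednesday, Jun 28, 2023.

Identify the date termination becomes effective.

Aug 11, 2023

Adding 20 calendar days to Jun 28, 2023 gives Jul 18, 2023, which is the last day of the mitigation period.
Adding 7 calendar days to Jul 18, 2023 gives Jul 25, 2023, which is the last day of the waiting period.
The last day of the response period: 14 calendar days after Jul 25, 2023 is Aug 8, 2023.
From Tuesday, Aug 8, 2023, 3 business days (Aug 9, Aug 10, Aug 11, skipping weekends) brings us to Friday, Aug 11, 2023, which is the date termination becomes effective.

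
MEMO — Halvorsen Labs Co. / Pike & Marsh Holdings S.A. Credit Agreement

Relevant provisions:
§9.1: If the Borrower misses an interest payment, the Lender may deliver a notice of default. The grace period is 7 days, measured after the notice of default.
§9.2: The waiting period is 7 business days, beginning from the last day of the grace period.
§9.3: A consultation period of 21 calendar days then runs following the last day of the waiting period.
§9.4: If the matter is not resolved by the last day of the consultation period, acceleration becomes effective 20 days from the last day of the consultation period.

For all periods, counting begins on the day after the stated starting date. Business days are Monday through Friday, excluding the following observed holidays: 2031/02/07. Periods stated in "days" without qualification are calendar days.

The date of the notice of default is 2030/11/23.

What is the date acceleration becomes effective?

The last day of the grace period: 2030/11/23 + 7 days = 2030/11/30.
The last day of the waiting period: counting 7 business days from Saturday, 2030/11/30 (Dec 2, Dec 3, Dec 4, Dec 5, Dec 6, Dec 9, Dec 10, skipping weekends) reaches Tuesday, 2030/12/10.
The last day of the consultation period: 21 calendar days after 2030/12/10 is 2030/12/31.
The date acceleration becomes effective: 2030/12/31 + 20 days = 2031/01/20.

2031/01/20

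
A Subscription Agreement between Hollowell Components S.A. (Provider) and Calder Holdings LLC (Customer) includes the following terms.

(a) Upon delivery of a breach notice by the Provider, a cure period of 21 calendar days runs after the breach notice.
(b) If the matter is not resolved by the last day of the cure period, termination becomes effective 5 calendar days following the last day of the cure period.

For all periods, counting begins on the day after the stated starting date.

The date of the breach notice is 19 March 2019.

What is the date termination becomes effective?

14 April 2019

The last day of the cure period: 21 calendar days after 19 March 2019 is 9 April 2019.
Adding 5 calendar days to 9 April 2019 gives 14 April 2019, which is the date termination becomes effective.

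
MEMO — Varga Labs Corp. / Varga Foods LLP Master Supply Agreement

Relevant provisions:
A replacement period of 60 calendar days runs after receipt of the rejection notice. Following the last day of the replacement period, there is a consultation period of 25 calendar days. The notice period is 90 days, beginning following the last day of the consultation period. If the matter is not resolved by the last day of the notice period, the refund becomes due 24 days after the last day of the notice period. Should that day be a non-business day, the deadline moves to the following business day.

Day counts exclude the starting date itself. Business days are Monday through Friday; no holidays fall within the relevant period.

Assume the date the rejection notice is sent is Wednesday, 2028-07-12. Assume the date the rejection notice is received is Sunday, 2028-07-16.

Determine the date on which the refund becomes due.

Adding 60 calendar days to 2028-07-16 gives 2028-09-14, which is the last day of the replacement period.
The last day of the consultation period: 2028-09-14 + 25 days = 2028-10-09.
The last day of the notice period: 2028-10-09 + 90 days = 2029-01-07.
The date on which the refund becomes due: 2029-01-07 + 24 days = 2029-01-31. 2029-01-31 is a Wednesday, so no roll-forward applies.

2029-01-31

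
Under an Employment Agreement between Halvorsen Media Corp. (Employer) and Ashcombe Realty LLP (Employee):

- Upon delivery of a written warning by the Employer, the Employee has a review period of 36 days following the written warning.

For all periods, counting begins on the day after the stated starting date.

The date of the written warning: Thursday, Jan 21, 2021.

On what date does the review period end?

The last day of the review period: Jan 21, 2021 + 36 days = Feb 26, 2021.

Feb 26, 2021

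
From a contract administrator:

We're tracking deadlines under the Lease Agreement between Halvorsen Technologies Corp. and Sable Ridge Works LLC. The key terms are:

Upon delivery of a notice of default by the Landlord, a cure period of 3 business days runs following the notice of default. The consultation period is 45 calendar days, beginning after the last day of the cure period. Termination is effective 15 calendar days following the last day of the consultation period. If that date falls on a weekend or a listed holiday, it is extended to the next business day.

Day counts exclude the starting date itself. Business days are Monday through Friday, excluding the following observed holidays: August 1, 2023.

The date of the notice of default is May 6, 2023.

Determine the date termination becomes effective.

The last day of the cure period: counting 3 business days from Saturday, May 6, 2023 (May 8, May 9, May 10, skipping weekends) reaches Wednesday, May 10, 2023.
The last day of the consultation period: 45 calendar days after May 10, 2023 is June 24, 2023.
The date termination becomes effective: June 24, 2023 + 15 days = July 9, 2023. That falls on a Sunday, so it rolls to the next business day, Monday, July 10, 2023.

July 10, 2023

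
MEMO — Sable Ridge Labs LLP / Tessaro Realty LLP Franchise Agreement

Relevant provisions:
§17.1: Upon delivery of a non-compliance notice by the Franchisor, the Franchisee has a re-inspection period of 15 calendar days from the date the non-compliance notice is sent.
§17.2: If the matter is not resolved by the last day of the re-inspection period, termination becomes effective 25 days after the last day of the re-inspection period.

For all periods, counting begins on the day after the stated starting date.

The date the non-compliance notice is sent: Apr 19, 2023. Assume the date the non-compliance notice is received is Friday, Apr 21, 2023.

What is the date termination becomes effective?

Adding 15 calendar days to Apr 19, 2023 gives May 4, 2023, which is the last day of the re-inspection period.
Adding 25 calendar days to May 4, 2023 gives May 29, 2023, which is the date termination becomes effective.

May 29, 2023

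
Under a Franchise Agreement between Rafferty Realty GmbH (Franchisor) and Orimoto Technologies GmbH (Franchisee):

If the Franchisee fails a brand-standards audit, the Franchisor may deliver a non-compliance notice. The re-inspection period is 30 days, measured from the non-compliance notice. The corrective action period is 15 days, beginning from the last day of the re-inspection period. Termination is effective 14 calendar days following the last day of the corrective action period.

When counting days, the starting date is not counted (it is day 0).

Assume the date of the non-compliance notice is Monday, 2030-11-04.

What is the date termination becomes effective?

2031-01-02

The last day of the re-inspection period: 2030-11-04 + 30 days = 2030-12-04.
Adding 15 calendar days to 2030-12-04 gives 2030-12-19, which is the last day of the corrective action period.
The date termination becomes effective: 14 calendar days after 2030-12-19 is 2031-01-02.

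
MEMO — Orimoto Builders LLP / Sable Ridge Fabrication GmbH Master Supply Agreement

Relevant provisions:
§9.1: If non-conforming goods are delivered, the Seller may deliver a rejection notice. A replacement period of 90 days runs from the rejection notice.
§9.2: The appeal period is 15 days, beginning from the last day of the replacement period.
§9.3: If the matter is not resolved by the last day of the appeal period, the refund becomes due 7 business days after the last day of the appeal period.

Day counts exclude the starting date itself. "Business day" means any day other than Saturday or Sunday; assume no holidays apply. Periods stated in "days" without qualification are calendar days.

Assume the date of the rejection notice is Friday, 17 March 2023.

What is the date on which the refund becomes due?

11 July 2023

The last day of the replacement period: 90 calendar days after 17 March 2023 is 15 June 2023.
The last day of the appeal period: 15 calendar days after 15 June 2023 is 30 June 2023.
From Friday, 30 June 2023, 7 business days (Jul 3, Jul 4, Jul 5, Jul 6, Jul 7, Jul 10, Jul 11, skipping weekends) brings us to Tuesday, 11 July 2023, which is the date on which the refund becomes due.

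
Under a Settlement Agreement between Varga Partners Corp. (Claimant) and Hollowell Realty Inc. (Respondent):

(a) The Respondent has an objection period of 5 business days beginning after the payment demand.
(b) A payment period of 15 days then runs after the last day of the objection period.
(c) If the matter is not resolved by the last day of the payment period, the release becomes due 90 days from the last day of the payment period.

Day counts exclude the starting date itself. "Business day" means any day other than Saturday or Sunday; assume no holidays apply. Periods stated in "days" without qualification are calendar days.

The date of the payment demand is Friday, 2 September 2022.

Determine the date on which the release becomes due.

23 December 2022

The last day of the objection period: 5 business days after Friday, 2 September 2022, skipping weekends — Sep 5, Sep 6, Sep 7, Sep 8, Sep 9 — lands on Friday, 9 September 2022.
Adding 15 calendar days to 9 September 2022 gives 24 September 2022, which is the last day of the payment period.
The date on which the release becomes due: 90 calendar days after 24 September 2022 is 23 December 2022.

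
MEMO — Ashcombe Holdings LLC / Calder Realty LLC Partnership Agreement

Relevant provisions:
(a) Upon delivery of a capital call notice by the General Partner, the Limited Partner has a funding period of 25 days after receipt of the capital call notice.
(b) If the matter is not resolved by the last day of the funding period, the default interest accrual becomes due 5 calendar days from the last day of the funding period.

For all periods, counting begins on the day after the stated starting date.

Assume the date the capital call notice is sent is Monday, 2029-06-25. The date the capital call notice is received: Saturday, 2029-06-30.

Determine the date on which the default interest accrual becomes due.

The last day of the funding period: 25 calendar days after 2029-06-30 is 2029-07-25.
Adding 5 calendar days to 2029-07-25 gives 2029-07-30, which is the date on which the default interest accrual becomes due.

2029-07-30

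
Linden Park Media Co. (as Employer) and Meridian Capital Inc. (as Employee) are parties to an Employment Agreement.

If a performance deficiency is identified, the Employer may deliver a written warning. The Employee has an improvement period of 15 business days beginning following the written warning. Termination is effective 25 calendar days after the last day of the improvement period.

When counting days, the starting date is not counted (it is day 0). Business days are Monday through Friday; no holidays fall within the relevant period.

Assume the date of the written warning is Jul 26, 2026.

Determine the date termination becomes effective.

The last day of the improvement period: counting 15 business days from Sunday, Jul 26, 2026 (Jul 27, Jul 28, Jul 29, Jul 30, …, Aug 12, Aug 13, Aug 14, skipping weekends) reaches Friday, Aug 14, 2026.
The date termination becomes effective: Aug 14, 2026 + 25 days = Sep 8, 2026.

Sep 8, 2026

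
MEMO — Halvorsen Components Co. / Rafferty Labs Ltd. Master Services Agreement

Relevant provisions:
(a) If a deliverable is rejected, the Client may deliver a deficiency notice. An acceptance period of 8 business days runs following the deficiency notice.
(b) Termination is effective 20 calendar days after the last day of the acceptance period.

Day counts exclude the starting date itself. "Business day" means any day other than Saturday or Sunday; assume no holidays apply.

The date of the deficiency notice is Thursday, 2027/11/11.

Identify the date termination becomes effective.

From Thursday, 2027/11/11, 8 business days (Nov 12, Nov 15, Nov 16, Nov 17, Nov 18, Nov 19, Nov 22, Nov 23, skipping weekends) brings us to Tuesday, 2027/11/23, which is the last day of the acceptance period.
The date termination becomes effective: 2027/11/23 + 20 days = 2027/12/13.

2027/12/13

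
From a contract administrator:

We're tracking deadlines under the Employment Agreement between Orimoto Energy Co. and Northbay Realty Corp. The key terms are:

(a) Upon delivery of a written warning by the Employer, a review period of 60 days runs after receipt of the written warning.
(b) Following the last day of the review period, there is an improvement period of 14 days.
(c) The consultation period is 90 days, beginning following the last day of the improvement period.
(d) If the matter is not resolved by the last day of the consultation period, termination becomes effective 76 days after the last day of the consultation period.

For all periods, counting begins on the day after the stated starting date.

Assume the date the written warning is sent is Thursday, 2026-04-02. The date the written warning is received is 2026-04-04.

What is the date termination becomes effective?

2026-11-30

The last day of the review period: 2026-04-04 + 60 days = 2026-06-03.
The last day of the improvement period: 14 calendar days after 2026-06-03 is 2026-06-17.
The last day of the consultation period: 2026-06-17 + 90 days = 2026-09-15.
The date termination becomes effective: 2026-09-15 + 76 days = 2026-11-30.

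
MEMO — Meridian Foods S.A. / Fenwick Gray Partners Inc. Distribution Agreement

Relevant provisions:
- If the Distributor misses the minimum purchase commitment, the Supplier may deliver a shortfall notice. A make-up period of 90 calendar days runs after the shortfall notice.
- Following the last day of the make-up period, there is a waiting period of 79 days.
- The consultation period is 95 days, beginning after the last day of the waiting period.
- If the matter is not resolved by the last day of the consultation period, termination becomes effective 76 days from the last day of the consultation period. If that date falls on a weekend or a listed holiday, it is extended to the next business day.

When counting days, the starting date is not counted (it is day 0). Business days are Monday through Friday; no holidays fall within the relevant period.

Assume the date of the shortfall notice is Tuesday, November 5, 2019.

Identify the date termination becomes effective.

The last day of the make-up period: 90 calendar days after November 5, 2019 is February 3, 2020.
Adding 79 calendar days to February 3, 2020 gives April 22, 2020, which is the last day of the waiting period.
The last day of the consultation period: April 22, 2020 + 95 days = July 26, 2020.
The date termination becomes effective: 76 calendar days after July 26, 2020 is October 10, 2020. That falls on a Saturday, so it rolls to the next business day, Monday, October 12, 2020.

October 12, 2020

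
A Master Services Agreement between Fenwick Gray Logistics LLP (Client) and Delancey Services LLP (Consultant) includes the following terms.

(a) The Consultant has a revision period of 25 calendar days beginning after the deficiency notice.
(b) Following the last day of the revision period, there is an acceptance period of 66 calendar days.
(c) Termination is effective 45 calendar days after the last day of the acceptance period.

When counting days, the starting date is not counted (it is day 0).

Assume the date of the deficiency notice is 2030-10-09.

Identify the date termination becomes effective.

Adding 25 calendar days to 2030-10-09 gives 2030-11-03, which is the last day of the revision period.
Adding 66 calendar days to 2030-11-03 gives 2031-01-08, which is the last day of the acceptance period.
The date termination becomes effective: 45 calendar days after 2031-01-08 is 2031-02-22.

2031-02-22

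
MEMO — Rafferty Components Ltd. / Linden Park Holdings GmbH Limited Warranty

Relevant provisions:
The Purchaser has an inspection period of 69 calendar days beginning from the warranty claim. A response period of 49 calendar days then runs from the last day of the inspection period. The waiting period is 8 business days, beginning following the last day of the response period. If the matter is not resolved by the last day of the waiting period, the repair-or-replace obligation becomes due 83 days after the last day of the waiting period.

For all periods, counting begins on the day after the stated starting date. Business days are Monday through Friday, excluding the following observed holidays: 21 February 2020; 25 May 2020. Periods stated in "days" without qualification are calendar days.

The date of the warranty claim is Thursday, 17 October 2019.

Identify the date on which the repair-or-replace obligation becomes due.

18 May 2020

The last day of the inspection period: 69 calendar days after 17 October 2019 is 25 December 2019.
The last day of the response period: 49 calendar days after 25 December 2019 is 12 February 2020.
The last day of the waiting period: counting 8 business days from Wednesday, 12 February 2020 (Feb 13, Feb 14, Feb 17, Feb 18, Feb 19, Feb 20, Feb 24, Feb 25, skipping weekends and the listed holiday on Feb 21) reaches Tuesday, 25 February 2020.
The date on which the repair-or-replace obligation becomes due: 83 calendar days after 25 February 2020 is 18 May 2020.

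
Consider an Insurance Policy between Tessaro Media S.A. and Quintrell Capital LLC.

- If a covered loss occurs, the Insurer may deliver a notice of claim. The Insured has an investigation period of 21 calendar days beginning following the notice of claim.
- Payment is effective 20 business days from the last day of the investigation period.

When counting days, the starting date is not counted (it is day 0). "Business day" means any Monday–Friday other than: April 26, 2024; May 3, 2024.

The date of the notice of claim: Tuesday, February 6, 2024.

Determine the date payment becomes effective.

Adding 21 calendar days to February 6, 2024 gives February 27, 2024, which is the last day of the investigation period.
The date payment becomes effective: counting 20 business days from Tuesday, February 27, 2024 (Feb 28, Feb 29, Mar 1, Mar 4, …, Mar 22, Mar 25, Mar 26, skipping weekends) reaches Tuesday, March 26, 2024.

March 26, 2024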